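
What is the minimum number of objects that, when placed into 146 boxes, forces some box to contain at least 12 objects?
n = (12 − 1)·146 + 1 = 1607

By the generalised pigeonhole principle, to guarantee some box contains ≥ r objects we need more than (r − 1) · k objects total. Threshold: n = (r − 1) · k + 1. With r = 12 and k = 146: n = 11 · 146 + 1 = 1606 + 1 = 1607. For n = 1606 = 11 · 146, we can put exactly 11 objects in every box, avoiding 12 in any single one — so 1607 is tight.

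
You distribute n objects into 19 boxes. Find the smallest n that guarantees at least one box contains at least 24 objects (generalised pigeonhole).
n = (24 − 1)·19 + 1 = 438

By the generalised pigeonhole principle, to guarantee some box contains ≥ r objects we need more than (r − 1) · k objects total. Threshold: n = (r − 1) · k + 1. With r = 24 and k = 19: n = 23 · 19 + 1 = 437 + 1 = 438. For n = 437 = 23 · 19, we can put exactly 23 objects in every box, avoiding 24 in any single one — so 438 is tight.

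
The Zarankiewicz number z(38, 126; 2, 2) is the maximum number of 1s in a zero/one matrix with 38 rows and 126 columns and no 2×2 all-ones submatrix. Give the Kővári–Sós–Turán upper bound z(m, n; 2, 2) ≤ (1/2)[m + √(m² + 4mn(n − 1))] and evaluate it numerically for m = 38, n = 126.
z(38, 126; 2, 2) ≤ (1/2)[38 + √(38² + 4·38·126·125)] = (1/2)[38 + √2395444] = 792.8611

Kővári–Sós–Turán: let r_1, ..., r_38 be the row sums and z = Σ r_i the total number of 1s. Each pair of columns can share at most one row with both entries 1 (else a 2×2 all-ones block appears), so Σ_i C(r_i, 2) ≤ C(126, 2) = 7875. By convexity Σ_i C(r_i, 2) ≥ 38·C(z/38, 2) = z(z − 38)/(2·38), giving z² − 38z − 38·126·125 ≤ 0 and hence z ≤ (1/2)[38 + √(1444 + 4·598500)] = (1/2)[38 + √2395444] ≈ (1/2)(38 + 1547.7222) = 792.8611.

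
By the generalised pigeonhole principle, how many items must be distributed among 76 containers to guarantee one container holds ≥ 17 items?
n = (17 − 1)·76 + 1 = 1217

By the generalised pigeonhole principle, to guarantee some box contains ≥ r objects we need more than (r − 1) · k objects total. Threshold: n = (r − 1) · k + 1. With r = 17 and k = 76: n = 16 · 76 + 1 = 1216 + 1 = 1217. For n = 1216 = 16 · 76, we can put exactly 16 objects in every box, avoiding 17 in any single one — so 1217 is tight.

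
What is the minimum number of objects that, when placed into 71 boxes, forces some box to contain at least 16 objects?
n = (16 − 1)·71 + 1 = 1066

By the generalised pigeonhole principle, to guarantee some box contains ≥ r objects we need more than (r − 1) · k objects total. Threshold: n = (r − 1) · k + 1. With r = 16 and k = 71: n = 15 · 71 + 1 = 1065 + 1 = 1066. For n = 1065 = 15 · 71, we can put exactly 15 objects in every box, avoiding 16 in any single one — so 1066 is tight.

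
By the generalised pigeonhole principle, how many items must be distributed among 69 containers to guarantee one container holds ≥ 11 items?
n = (11 − 1)·69 + 1 = 691

By the generalised pigeonhole principle, to guarantee some box contains ≥ r objects we need more than (r − 1) · k objects total. Threshold: n = (r − 1) · k + 1. With r = 11 and k = 69: n = 10 · 69 + 1 = 690 + 1 = 691. For n = 690 = 10 · 69, we can put exactly 10 objects in every box, avoiding 11 in any single one — so 691 is tight.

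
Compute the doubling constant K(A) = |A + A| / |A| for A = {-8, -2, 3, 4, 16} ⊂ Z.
K = |A + A| / |A| = 13/5

Enumerate A + A = {a + b : a, b ∈ A}. With |A| = 5, there are |A|^2 = 25 ordered sum pairs; collecting distinct values, A + A = {-16, -10, -5, -4, 1, 2, 6, 7, 8, 14, 19, 20, 32}, so |A + A| = 13. Thus K = 13/5. For comparison, the minimum possible |A + A| over all 5-element sets is 2·5 − 1 = 9 (so min K = 9/5), attained only by arithmetic progressions.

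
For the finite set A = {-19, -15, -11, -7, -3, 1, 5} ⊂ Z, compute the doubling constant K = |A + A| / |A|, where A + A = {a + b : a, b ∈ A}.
K = |A + A| / |A| = 13/7

Enumerate A + A = {a + b : a, b ∈ A}. With |A| = 7, there are |A|^2 = 49 ordered sum pairs; collecting distinct values, A + A = {-38, -34, -30, -26, -22, -18, -14, -10, -6, -2, 2, 6, 10}, so |A + A| = 13. Thus K = 13/7. Here |A + A| = 2|A| − 1 = 13, the minimum possible — so K = 13/7 is minimal, which holds iff A is an arithmetic progression.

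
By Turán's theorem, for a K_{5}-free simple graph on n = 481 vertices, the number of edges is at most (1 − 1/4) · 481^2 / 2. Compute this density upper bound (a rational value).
Turán density bound = (3/4) · 481^2/2 = 694083/8 ≈ 86760.375

Turán's theorem: ex(n, K_{r+1}) is achieved by the complete r-partite Turán graph T(n, r) with parts as balanced as possible, and is at most (1 − 1/r) · n^2/2. For r = 4, n = 481: the density bound is (3/4) · 231361/2 = 694083/8 ≈ 86760.375. The integer-valued extremum is e(T(481, 4)) = 86760, which is strictly less than the density bound 694083/8 since 4 ∤ 481 (the parts of T(481, 4) cannot all be equal).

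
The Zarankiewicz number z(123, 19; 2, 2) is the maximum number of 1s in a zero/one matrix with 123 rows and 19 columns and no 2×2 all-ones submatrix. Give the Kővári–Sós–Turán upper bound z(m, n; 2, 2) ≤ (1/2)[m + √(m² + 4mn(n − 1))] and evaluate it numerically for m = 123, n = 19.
z(123, 19; 2, 2) ≤ (1/2)[123 + √(123² + 4·123·19·18)] = (1/2)[123 + √183393] = 275.622

Kővári–Sós–Turán: let r_1, ..., r_123 be the row sums and z = Σ r_i the total number of 1s. Each pair of columns can share at most one row with both entries 1 (else a 2×2 all-ones block appears), so Σ_i C(r_i, 2) ≤ C(19, 2) = 171. By convexity Σ_i C(r_i, 2) ≥ 123·C(z/123, 2) = z(z − 123)/(2·123), giving z² − 123z − 123·19·18 ≤ 0 and hence z ≤ (1/2)[123 + √(15129 + 4·42066)] = (1/2)[123 + √183393] ≈ (1/2)(123 + 428.2441) = 275.622.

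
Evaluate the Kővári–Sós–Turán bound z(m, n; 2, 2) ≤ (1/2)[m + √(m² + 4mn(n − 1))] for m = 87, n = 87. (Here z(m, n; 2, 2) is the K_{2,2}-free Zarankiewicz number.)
z(87, 87; 2, 2) ≤ (1/2)[87 + √(87² + 4·87·87·86)] = (1/2)[87 + √2611305] = 851.4766

Kővári–Sós–Turán: let r_1, ..., r_87 be the row sums and z = Σ r_i the total number of 1s. Each pair of columns can share at most one row with both entries 1 (else a 2×2 all-ones block appears), so Σ_i C(r_i, 2) ≤ C(87, 2) = 3741. By convexity Σ_i C(r_i, 2) ≥ 87·C(z/87, 2) = z(z − 87)/(2·87), giving z² − 87z − 87·87·86 ≤ 0 and hence z ≤ (1/2)[87 + √(7569 + 4·650934)] = (1/2)[87 + √2611305] ≈ (1/2)(87 + 1615.9533) = 851.4766.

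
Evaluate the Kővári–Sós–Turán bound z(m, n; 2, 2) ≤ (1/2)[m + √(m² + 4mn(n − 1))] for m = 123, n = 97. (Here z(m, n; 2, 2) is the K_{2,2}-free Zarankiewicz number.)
z(123, 97; 2, 2) ≤ (1/2)[123 + √(123² + 4·123·97·96)] = (1/2)[123 + √4596633] = 1133.488

Kővári–Sós–Turán: let r_1, ..., r_123 be the row sums and z = Σ r_i the total number of 1s. Each pair of columns can share at most one row with both entries 1 (else a 2×2 all-ones block appears), so Σ_i C(r_i, 2) ≤ C(97, 2) = 4656. By convexity Σ_i C(r_i, 2) ≥ 123·C(z/123, 2) = z(z − 123)/(2·123), giving z² − 123z − 123·97·96 ≤ 0 and hence z ≤ (1/2)[123 + √(15129 + 4·1145376)] = (1/2)[123 + √4596633] ≈ (1/2)(123 + 2143.976) = 1133.488.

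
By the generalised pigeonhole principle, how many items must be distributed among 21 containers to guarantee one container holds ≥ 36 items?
n = (36 − 1)·21 + 1 = 736

By the generalised pigeonhole principle, to guarantee some box contains ≥ r objects we need more than (r − 1) · k objects total. Threshold: n = (r − 1) · k + 1. With r = 36 and k = 21: n = 35 · 21 + 1 = 735 + 1 = 736. For n = 735 = 35 · 21, we can put exactly 35 objects in every box, avoiding 36 in any single one — so 736 is tight.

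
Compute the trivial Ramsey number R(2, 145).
R(2, 145) = 145

R(2, k) = k for all k ≥ 2: in a 2-colouring of K_k, either some edge is red (a red K_2) or all edges are blue (a blue K_k). And K_{144} coloured all-blue has no blue K_145, so R(2, 145) > 144. Hence R(2, 145) = 145.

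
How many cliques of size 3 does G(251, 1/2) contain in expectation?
E[# K_3] = C(251, 3) · (1/2)^C(3, 2) = 2604125 / 2^3 = 325515.625

For each 3-subset S of vertices (there are C(251, 3) = 2604125 such S), let X_S = 1 if S induces a K_3 (all C(3, 2) = 3 edges present). Then P(X_S = 1) = (1/2)^3 = 1/8. By linearity of expectation, E[# K_3] = C(251, 3) · (1/2)^3 = 2604125 / 8 = 325515.625.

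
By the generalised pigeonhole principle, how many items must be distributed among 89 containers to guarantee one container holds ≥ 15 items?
n = (15 − 1)·89 + 1 = 1247

By the generalised pigeonhole principle, to guarantee some box contains ≥ r objects we need more than (r − 1) · k objects total. Threshold: n = (r − 1) · k + 1. With r = 15 and k = 89: n = 14 · 89 + 1 = 1246 + 1 = 1247. For n = 1246 = 14 · 89, we can put exactly 14 objects in every box, avoiding 15 in any single one — so 1247 is tight.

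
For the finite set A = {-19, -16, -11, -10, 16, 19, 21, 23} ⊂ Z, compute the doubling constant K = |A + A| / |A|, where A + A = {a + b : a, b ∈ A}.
K = |A + A| / |A| = 33/8

Enumerate A + A = {a + b : a, b ∈ A}. With |A| = 8, there are |A|^2 = 64 ordered sum pairs; collecting distinct values, A + A = {-38, -35, -32, -30, -29, -27, -26, -22, -21, -20, -3, 0, 2, 3, 4, 5, 6, 7, 8, 9, 10, 11, 12, 13, 32, 35, 37, 38, 39, 40, 42, 44, 46}, so |A + A| = 33. Thus K = 33/8. For comparison, the minimum possible |A + A| over all 8-element sets is 2·8 − 1 = 15 (so min K = 15/8), attained only by arithmetic progressions.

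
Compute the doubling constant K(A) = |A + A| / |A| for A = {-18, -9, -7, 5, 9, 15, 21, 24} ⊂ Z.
K = |A + A| / |A| = 33/8

Enumerate A + A = {a + b : a, b ∈ A}. With |A| = 8, there are |A|^2 = 64 ordered sum pairs; collecting distinct values, A + A = {-36, -27, -25, -18, -16, -14, -13, -9, -4, -3, -2, 0, 2, 3, 6, 8, 10, 12, 14, 15, 17, 18, 20, 24, 26, 29, 30, 33, 36, 39, 42, 45, 48}, so |A + A| = 33. Thus K = 33/8. For comparison, the minimum possible |A + A| over all 8-element sets is 2·8 − 1 = 15 (so min K = 15/8), attained only by arithmetic progressions.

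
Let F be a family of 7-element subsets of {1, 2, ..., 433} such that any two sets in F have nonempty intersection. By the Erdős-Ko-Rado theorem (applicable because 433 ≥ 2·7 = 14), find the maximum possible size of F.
max |F| = C(432, 6) = 8718181624152

The Erdős-Ko-Rado theorem states: for n ≥ 2k, an intersecting family of k-subsets of an n-element set has size at most C(n − 1, k − 1), with equality for 'star' families {A ⊆ [n] : |A| = k, i ∈ A} (fix an element i). For n = 433, k = 7: C(432, 6) = 8718181624152.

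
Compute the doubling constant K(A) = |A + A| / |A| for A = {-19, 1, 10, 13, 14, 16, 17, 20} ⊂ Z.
K = |A + A| / |A| = 30/8 = 15/4

Enumerate A + A = {a + b : a, b ∈ A}. With |A| = 8, there are |A|^2 = 64 ordered sum pairs; collecting distinct values, A + A = {-38, -18, -9, -6, -5, -3, -2, 1, 2, 11, 14, 15, 17, 18, 20, 21, 23, 24, 26, 27, 28, 29, 30, 31, 32, 33, 34, 36, 37, 40}, so |A + A| = 30. Thus K = 30/8 = 15/4. For comparison, the minimum possible |A + A| over all 8-element sets is 2·8 − 1 = 15 (so min K = 15/8), attained only by arithmetic progressions.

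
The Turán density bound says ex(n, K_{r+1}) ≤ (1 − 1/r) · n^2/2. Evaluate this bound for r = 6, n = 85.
Turán density bound = (5/6) · 85^2/2 = 36125/12 ≈ 3010.4167

Turán's theorem: ex(n, K_{r+1}) is achieved by the complete r-partite Turán graph T(n, r) with parts as balanced as possible, and is at most (1 − 1/r) · n^2/2. For r = 6, n = 85: the density bound is (5/6) · 7225/2 = 36125/12 ≈ 3010.4167. The integer-valued extremum is e(T(85, 6)) = 3010, which is strictly less than the density bound 36125/12 since 6 ∤ 85 (the parts of T(85, 6) cannot all be equal).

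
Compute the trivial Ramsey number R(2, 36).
R(2, 36) = 36

R(2, k) = k for all k ≥ 2: in a 2-colouring of K_k, either some edge is red (a red K_2) or all edges are blue (a blue K_k). And K_{35} coloured all-blue has no blue K_36, so R(2, 36) > 35. Hence R(2, 36) = 36.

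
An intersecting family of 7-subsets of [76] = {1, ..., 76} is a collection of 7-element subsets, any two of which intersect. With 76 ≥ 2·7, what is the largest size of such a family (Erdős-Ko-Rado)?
max |F| = C(75, 6) = 201359550

Erdős-Ko-Rado (1961): when n ≥ 2k, max |F| = C(n−1, k−1). The bound is attained by the star {A : i ∈ A} for any fixed i ∈ [n]. Here C(76−1, 7−1) = C(75, 6) = 201359550.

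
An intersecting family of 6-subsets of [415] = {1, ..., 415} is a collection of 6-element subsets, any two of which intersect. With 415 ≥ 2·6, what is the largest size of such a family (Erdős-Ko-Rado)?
max |F| = C(414, 5) = 98921807082

The Erdős-Ko-Rado theorem states: for n ≥ 2k, an intersecting family of k-subsets of an n-element set has size at most C(n − 1, k − 1), with equality for 'star' families {A ⊆ [n] : |A| = k, i ∈ A} (fix an element i). For n = 415, k = 6: C(414, 5) = 98921807082.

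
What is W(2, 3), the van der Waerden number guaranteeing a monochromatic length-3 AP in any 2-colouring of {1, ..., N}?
W(2, 3) = 9

Lower bound: the 2-colouring RRBBRRBB of {1, ..., 8} (R at positions {1, 2, 5, 6}, B at {3, 4, 7, 8}) contains no monochromatic 3-term AP, so W(2, 3) > 8. Upper bound: a case analysis on any 2-colouring of {1, ..., 9} forces such an AP. Hence W(2, 3) = 9.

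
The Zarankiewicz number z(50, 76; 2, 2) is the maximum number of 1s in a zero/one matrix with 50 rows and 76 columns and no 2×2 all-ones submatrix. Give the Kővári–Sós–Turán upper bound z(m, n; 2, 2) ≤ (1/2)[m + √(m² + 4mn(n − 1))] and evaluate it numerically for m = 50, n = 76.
z(50, 76; 2, 2) ≤ (1/2)[50 + √(50² + 4·50·76·75)] = (1/2)[50 + √1142500] = 559.439

Kővári–Sós–Turán: let r_1, ..., r_50 be the row sums and z = Σ r_i the total number of 1s. Each pair of columns can share at most one row with both entries 1 (else a 2×2 all-ones block appears), so Σ_i C(r_i, 2) ≤ C(76, 2) = 2850. By convexity Σ_i C(r_i, 2) ≥ 50·C(z/50, 2) = z(z − 50)/(2·50), giving z² − 50z − 50·76·75 ≤ 0 and hence z ≤ (1/2)[50 + √(2500 + 4·285000)] = (1/2)[50 + √1142500] ≈ (1/2)(50 + 1068.8779) = 559.439.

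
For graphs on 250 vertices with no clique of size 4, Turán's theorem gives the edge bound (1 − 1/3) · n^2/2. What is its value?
Turán density bound = (2/3) · 250^2/2 = 62500/3 ≈ 20833.3333

Turán's theorem: ex(n, K_{r+1}) is achieved by the complete r-partite Turán graph T(n, r) with parts as balanced as possible, and is at most (1 − 1/r) · n^2/2. For r = 3, n = 250: the density bound is (2/3) · 62500/2 = 62500/3 ≈ 20833.3333. The integer-valued extremum is e(T(250, 3)) = 20833, which is strictly less than the density bound 62500/3 since 3 ∤ 250 (the parts of T(250, 3) cannot all be equal).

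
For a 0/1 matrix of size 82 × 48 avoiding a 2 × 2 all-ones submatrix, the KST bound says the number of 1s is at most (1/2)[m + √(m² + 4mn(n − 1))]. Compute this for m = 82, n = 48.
z(82, 48; 2, 2) ≤ (1/2)[82 + √(82² + 4·82·48·47)] = (1/2)[82 + √746692] = 473.0567

Kővári–Sós–Turán: let r_1, ..., r_82 be the row sums and z = Σ r_i the total number of 1s. Each pair of columns can share at most one row with both entries 1 (else a 2×2 all-ones block appears), so Σ_i C(r_i, 2) ≤ C(48, 2) = 1128. By convexity Σ_i C(r_i, 2) ≥ 82·C(z/82, 2) = z(z − 82)/(2·82), giving z² − 82z − 82·48·47 ≤ 0 and hence z ≤ (1/2)[82 + √(6724 + 4·184992)] = (1/2)[82 + √746692] ≈ (1/2)(82 + 864.1134) = 473.0567.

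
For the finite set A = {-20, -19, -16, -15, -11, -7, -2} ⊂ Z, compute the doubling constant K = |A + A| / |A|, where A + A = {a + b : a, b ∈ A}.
K = |A + A| / |A| = 20/7

Enumerate A + A = {a + b : a, b ∈ A}. With |A| = 7, there are |A|^2 = 49 ordered sum pairs; collecting distinct values, A + A = {-40, -39, -38, -36, -35, -34, -32, -31, -30, -27, -26, -23, -22, -21, -18, -17, -14, -13, -9, -4}, so |A + A| = 20. Thus K = 20/7. For comparison, the minimum possible |A + A| over all 7-element sets is 2·7 − 1 = 13 (so min K = 13/7), attained only by arithmetic progressions.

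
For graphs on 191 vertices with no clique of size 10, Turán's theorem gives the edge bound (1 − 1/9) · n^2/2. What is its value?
Turán density bound = (8/9) · 191^2/2 = 145924/9 ≈ 16213.7778

Turán's theorem: ex(n, K_{r+1}) is achieved by the complete r-partite Turán graph T(n, r) with parts as balanced as possible, and is at most (1 − 1/r) · n^2/2. For r = 9, n = 191: the density bound is (8/9) · 36481/2 = 145924/9 ≈ 16213.7778. The integer-valued extremum is e(T(191, 9)) = 16213, which is strictly less than the density bound 145924/9 since 9 ∤ 191 (the parts of T(191, 9) cannot all be equal).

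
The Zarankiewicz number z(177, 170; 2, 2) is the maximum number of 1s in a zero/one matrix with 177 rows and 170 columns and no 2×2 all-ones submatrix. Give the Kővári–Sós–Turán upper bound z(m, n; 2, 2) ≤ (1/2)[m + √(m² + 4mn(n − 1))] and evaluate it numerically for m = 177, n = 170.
z(177, 170; 2, 2) ≤ (1/2)[177 + √(177² + 4·177·170·169)] = (1/2)[177 + √20372169] = 2345.277

Kővári–Sós–Turán: let r_1, ..., r_177 be the row sums and z = Σ r_i the total number of 1s. Each pair of columns can share at most one row with both entries 1 (else a 2×2 all-ones block appears), so Σ_i C(r_i, 2) ≤ C(170, 2) = 14365. By convexity Σ_i C(r_i, 2) ≥ 177·C(z/177, 2) = z(z − 177)/(2·177), giving z² − 177z − 177·170·169 ≤ 0 and hence z ≤ (1/2)[177 + √(31329 + 4·5085210)] = (1/2)[177 + √20372169] ≈ (1/2)(177 + 4513.5539) = 2345.277.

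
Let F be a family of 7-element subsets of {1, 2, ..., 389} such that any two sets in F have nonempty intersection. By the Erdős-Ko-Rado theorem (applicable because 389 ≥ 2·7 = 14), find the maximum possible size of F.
max |F| = C(388, 6) = 4558145946816

The Erdős-Ko-Rado theorem states: for n ≥ 2k, an intersecting family of k-subsets of an n-element set has size at most C(n − 1, k − 1), with equality for 'star' families {A ⊆ [n] : |A| = k, i ∈ A} (fix an element i). For n = 389, k = 7: C(388, 6) = 4558145946816.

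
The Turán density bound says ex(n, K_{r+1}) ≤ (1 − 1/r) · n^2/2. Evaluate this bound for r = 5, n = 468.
Turán density bound = (4/5) · 468^2/2 = 438048/5 ≈ 87609.6

Turán's theorem: ex(n, K_{r+1}) is achieved by the complete r-partite Turán graph T(n, r) with parts as balanced as possible, and is at most (1 − 1/r) · n^2/2. For r = 5, n = 468: the density bound is (4/5) · 219024/2 = 438048/5 ≈ 87609.6. The integer-valued extremum is e(T(468, 5)) = 87609, which is strictly less than the density bound 438048/5 since 5 ∤ 468 (the parts of T(468, 5) cannot all be equal).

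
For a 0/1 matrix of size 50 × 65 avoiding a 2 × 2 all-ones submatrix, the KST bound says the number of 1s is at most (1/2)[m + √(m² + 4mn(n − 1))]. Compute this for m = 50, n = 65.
z(50, 65; 2, 2) ≤ (1/2)[50 + √(50² + 4·50·65·64)] = (1/2)[50 + √834500] = 481.7549

Kővári–Sós–Turán: let r_1, ..., r_50 be the row sums and z = Σ r_i the total number of 1s. Each pair of columns can share at most one row with both entries 1 (else a 2×2 all-ones block appears), so Σ_i C(r_i, 2) ≤ C(65, 2) = 2080. By convexity Σ_i C(r_i, 2) ≥ 50·C(z/50, 2) = z(z − 50)/(2·50), giving z² − 50z − 50·65·64 ≤ 0 and hence z ≤ (1/2)[50 + √(2500 + 4·208000)] = (1/2)[50 + √834500] ≈ (1/2)(50 + 913.5097) = 481.7549.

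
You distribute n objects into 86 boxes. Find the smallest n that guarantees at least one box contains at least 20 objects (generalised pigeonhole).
n = (20 − 1)·86 + 1 = 1635

By the generalised pigeonhole principle, to guarantee some box contains ≥ r objects we need more than (r − 1) · k objects total. Threshold: n = (r − 1) · k + 1. With r = 20 and k = 86: n = 19 · 86 + 1 = 1634 + 1 = 1635. For n = 1634 = 19 · 86, we can put exactly 19 objects in every box, avoiding 20 in any single one — so 1635 is tight.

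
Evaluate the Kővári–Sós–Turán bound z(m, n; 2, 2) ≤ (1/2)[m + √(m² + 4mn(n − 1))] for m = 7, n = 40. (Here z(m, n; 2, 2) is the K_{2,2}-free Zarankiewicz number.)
z(7, 40; 2, 2) ≤ (1/2)[7 + √(7² + 4·7·40·39)] = (1/2)[7 + √43729] = 108.0574

Kővári–Sós–Turán: let r_1, ..., r_7 be the row sums and z = Σ r_i the total number of 1s. Each pair of columns can share at most one row with both entries 1 (else a 2×2 all-ones block appears), so Σ_i C(r_i, 2) ≤ C(40, 2) = 780. By convexity Σ_i C(r_i, 2) ≥ 7·C(z/7, 2) = z(z − 7)/(2·7), giving z² − 7z − 7·40·39 ≤ 0 and hence z ≤ (1/2)[7 + √(49 + 4·10920)] = (1/2)[7 + √43729] ≈ (1/2)(7 + 209.1148) = 108.0574.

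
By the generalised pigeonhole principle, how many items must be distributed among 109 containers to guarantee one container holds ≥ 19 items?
n = (19 − 1)·109 + 1 = 1963

By the generalised pigeonhole principle, to guarantee some box contains ≥ r objects we need more than (r − 1) · k objects total. Threshold: n = (r − 1) · k + 1. With r = 19 and k = 109: n = 18 · 109 + 1 = 1962 + 1 = 1963. For n = 1962 = 18 · 109, we can put exactly 18 objects in every box, avoiding 19 in any single one — so 1963 is tight.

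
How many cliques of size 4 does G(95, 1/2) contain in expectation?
E[# K_4] = C(95, 4) · (1/2)^C(4, 2) = 3183545 / 2^6 = 49742.890625

For each 4-subset S of vertices (there are C(95, 4) = 3183545 such S), let X_S = 1 if S induces a K_4 (all C(4, 2) = 6 edges present). Then P(X_S = 1) = (1/2)^6 = 1/64. By linearity of expectation, E[# K_4] = C(95, 4) · (1/2)^6 = 3183545 / 64 = 49742.890625.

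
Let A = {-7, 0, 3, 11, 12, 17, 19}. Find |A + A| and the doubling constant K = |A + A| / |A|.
K = |A + A| / |A| = 26/7

Enumerate A + A = {a + b : a, b ∈ A}. With |A| = 7, there are |A|^2 = 49 ordered sum pairs; collecting distinct values, A + A = {-14, -7, -4, 0, 3, 4, 5, 6, 10, 11, 12, 14, 15, 17, 19, 20, 22, 23, 24, 28, 29, 30, 31, 34, 36, 38}, so |A + A| = 26. Thus K = 26/7. For comparison, the minimum possible |A + A| over all 7-element sets is 2·7 − 1 = 13 (so min K = 13/7), attained only by arithmetic progressions.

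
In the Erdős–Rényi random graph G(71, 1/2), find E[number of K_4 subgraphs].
E[# K_4] = C(71, 4) · (1/2)^C(4, 2) = 971635 / 2^6 = 15181.796875

For each 4-subset S of vertices (there are C(71, 4) = 971635 such S), let X_S = 1 if S induces a K_4 (all C(4, 2) = 6 edges present). Then P(X_S = 1) = (1/2)^6 = 1/64. By linearity of expectation, E[# K_4] = C(71, 4) · (1/2)^6 = 971635 / 64 = 15181.796875.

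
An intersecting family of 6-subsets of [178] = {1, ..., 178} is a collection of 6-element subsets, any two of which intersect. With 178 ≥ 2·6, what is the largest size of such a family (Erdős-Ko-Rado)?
max |F| = C(177, 5) = 1367533860

The Erdős-Ko-Rado theorem states: for n ≥ 2k, an intersecting family of k-subsets of an n-element set has size at most C(n − 1, k − 1), with equality for 'star' families {A ⊆ [n] : |A| = k, i ∈ A} (fix an element i). For n = 178, k = 6: C(177, 5) = 1367533860.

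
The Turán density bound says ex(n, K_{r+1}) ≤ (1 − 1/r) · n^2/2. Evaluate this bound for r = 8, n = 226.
Turán density bound = (7/8) · 226^2/2 = 89383/4 ≈ 22345.75

Turán's theorem: ex(n, K_{r+1}) is achieved by the complete r-partite Turán graph T(n, r) with parts as balanced as possible, and is at most (1 − 1/r) · n^2/2. For r = 8, n = 226: the density bound is (7/8) · 51076/2 = 89383/4 ≈ 22345.75. The integer-valued extremum is e(T(226, 8)) = 22345, which is strictly less than the density bound 89383/4 since 8 ∤ 226 (the parts of T(226, 8) cannot all be equal).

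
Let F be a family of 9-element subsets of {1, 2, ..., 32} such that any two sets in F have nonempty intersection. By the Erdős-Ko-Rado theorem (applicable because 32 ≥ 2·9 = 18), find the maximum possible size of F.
max |F| = C(31, 8) = 7888725

Erdős-Ko-Rado (1961): when n ≥ 2k, max |F| = C(n−1, k−1). The bound is attained by the star {A : i ∈ A} for any fixed i ∈ [n]. Here C(32−1, 9−1) = C(31, 8) = 7888725.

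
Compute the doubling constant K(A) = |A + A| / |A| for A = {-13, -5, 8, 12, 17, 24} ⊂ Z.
K = |A + A| / |A| = 21/6 = 7/2

Enumerate A + A = {a + b : a, b ∈ A}. With |A| = 6, there are |A|^2 = 36 ordered sum pairs; collecting distinct values, A + A = {-26, -18, -10, -5, -1, 3, 4, 7, 11, 12, 16, 19, 20, 24, 25, 29, 32, 34, 36, 41, 48}, so |A + A| = 21. Thus K = 21/6 = 7/2. For comparison, the minimum possible |A + A| over all 6-element sets is 2·6 − 1 = 11 (so min K = 11/6), attained only by arithmetic progressions.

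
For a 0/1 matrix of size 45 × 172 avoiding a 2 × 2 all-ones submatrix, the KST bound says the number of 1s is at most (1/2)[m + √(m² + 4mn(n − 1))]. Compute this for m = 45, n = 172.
z(45, 172; 2, 2) ≤ (1/2)[45 + √(45² + 4·45·172·171)] = (1/2)[45 + √5296185] = 1173.1721

Kővári–Sós–Turán: let r_1, ..., r_45 be the row sums and z = Σ r_i the total number of 1s. Each pair of columns can share at most one row with both entries 1 (else a 2×2 all-ones block appears), so Σ_i C(r_i, 2) ≤ C(172, 2) = 14706. By convexity Σ_i C(r_i, 2) ≥ 45·C(z/45, 2) = z(z − 45)/(2·45), giving z² − 45z − 45·172·171 ≤ 0 and hence z ≤ (1/2)[45 + √(2025 + 4·1323540)] = (1/2)[45 + √5296185] ≈ (1/2)(45 + 2301.3442) = 1173.1721.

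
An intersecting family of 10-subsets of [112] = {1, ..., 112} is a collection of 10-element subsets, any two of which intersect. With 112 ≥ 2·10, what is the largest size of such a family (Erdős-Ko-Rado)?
max |F| = C(111, 9) = 5053035978705

Erdős-Ko-Rado (1961): when n ≥ 2k, max |F| = C(n−1, k−1). The bound is attained by the star {A : i ∈ A} for any fixed i ∈ [n]. Here C(112−1, 10−1) = C(111, 9) = 5053035978705.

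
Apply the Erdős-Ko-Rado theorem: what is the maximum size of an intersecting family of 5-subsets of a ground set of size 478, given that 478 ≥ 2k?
max |F| = C(477, 4) = 2130031575

The Erdős-Ko-Rado theorem states: for n ≥ 2k, an intersecting family of k-subsets of an n-element set has size at most C(n − 1, k − 1), with equality for 'star' families {A ⊆ [n] : |A| = k, i ∈ A} (fix an element i). For n = 478, k = 5: C(477, 4) = 2130031575.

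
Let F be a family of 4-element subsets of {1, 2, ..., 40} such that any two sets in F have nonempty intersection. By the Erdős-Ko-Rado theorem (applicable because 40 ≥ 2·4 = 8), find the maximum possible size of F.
max |F| = C(39, 3) = 9139

The Erdős-Ko-Rado theorem states: for n ≥ 2k, an intersecting family of k-subsets of an n-element set has size at most C(n − 1, k − 1), with equality for 'star' families {A ⊆ [n] : |A| = k, i ∈ A} (fix an element i). For n = 40, k = 4: C(39, 3) = 9139.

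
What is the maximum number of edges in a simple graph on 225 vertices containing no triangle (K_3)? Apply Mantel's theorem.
ex(225, K_3) = ⌊225^2/4⌋ = 12656

Mantel (1907): a triangle-free graph on n vertices has at most ⌊n^2/4⌋ edges, with equality for the complete bipartite graph K_{⌊n/2⌋, ⌈n/2⌉}. For n = 225: ⌊225^2/4⌋ = ⌊50625/4⌋ = 12656. The extremal graph is K_{112, 113}, which has 112·113 = 12656 edges.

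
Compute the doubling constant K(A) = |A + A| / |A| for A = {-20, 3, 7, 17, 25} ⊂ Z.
K = |A + A| / |A| = 15/5 = 3

Enumerate A + A = {a + b : a, b ∈ A}. With |A| = 5, there are |A|^2 = 25 ordered sum pairs; collecting distinct values, A + A = {-40, -17, -13, -3, 5, 6, 10, 14, 20, 24, 28, 32, 34, 42, 50}, so |A + A| = 15. Thus K = 15/5 = 3. For comparison, the minimum possible |A + A| over all 5-element sets is 2·5 − 1 = 9 (so min K = 9/5), attained only by arithmetic progressions.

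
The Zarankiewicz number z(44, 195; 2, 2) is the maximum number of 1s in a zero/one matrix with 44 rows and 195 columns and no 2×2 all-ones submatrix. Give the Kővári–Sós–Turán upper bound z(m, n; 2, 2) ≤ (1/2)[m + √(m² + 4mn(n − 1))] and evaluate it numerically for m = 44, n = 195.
z(44, 195; 2, 2) ≤ (1/2)[44 + √(44² + 4·44·195·194)] = (1/2)[44 + √6660016] = 1312.3503

Kővári–Sós–Turán: let r_1, ..., r_44 be the row sums and z = Σ r_i the total number of 1s. Each pair of columns can share at most one row with both entries 1 (else a 2×2 all-ones block appears), so Σ_i C(r_i, 2) ≤ C(195, 2) = 18915. By convexity Σ_i C(r_i, 2) ≥ 44·C(z/44, 2) = z(z − 44)/(2·44), giving z² − 44z − 44·195·194 ≤ 0 and hence z ≤ (1/2)[44 + √(1936 + 4·1664520)] = (1/2)[44 + √6660016] ≈ (1/2)(44 + 2580.7007) = 1312.3503.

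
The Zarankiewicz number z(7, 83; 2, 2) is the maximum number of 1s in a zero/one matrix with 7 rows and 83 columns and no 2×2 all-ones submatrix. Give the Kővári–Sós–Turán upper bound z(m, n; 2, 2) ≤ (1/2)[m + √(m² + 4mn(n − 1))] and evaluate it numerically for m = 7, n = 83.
z(7, 83; 2, 2) ≤ (1/2)[7 + √(7² + 4·7·83·82)] = (1/2)[7 + √190617] = 221.7985

Kővári–Sós–Turán: let r_1, ..., r_7 be the row sums and z = Σ r_i the total number of 1s. Each pair of columns can share at most one row with both entries 1 (else a 2×2 all-ones block appears), so Σ_i C(r_i, 2) ≤ C(83, 2) = 3403. By convexity Σ_i C(r_i, 2) ≥ 7·C(z/7, 2) = z(z − 7)/(2·7), giving z² − 7z − 7·83·82 ≤ 0 and hence z ≤ (1/2)[7 + √(49 + 4·47642)] = (1/2)[7 + √190617] ≈ (1/2)(7 + 436.5971) = 221.7985.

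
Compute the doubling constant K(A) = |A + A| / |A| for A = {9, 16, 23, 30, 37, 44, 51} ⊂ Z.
K = |A + A| / |A| = 13/7

Enumerate A + A = {a + b : a, b ∈ A}. With |A| = 7, there are |A|^2 = 49 ordered sum pairs; collecting distinct values, A + A = {18, 25, 32, 39, 46, 53, 60, 67, 74, 81, 88, 95, 102}, so |A + A| = 13. Thus K = 13/7. Here |A + A| = 2|A| − 1 = 13, the minimum possible — so K = 13/7 is minimal, which holds iff A is an arithmetic progression.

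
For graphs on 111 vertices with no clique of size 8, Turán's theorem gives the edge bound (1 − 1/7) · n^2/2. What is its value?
Turán density bound = (6/7) · 111^2/2 = 36963/7 ≈ 5280.4286

Turán's theorem: ex(n, K_{r+1}) is achieved by the complete r-partite Turán graph T(n, r) with parts as balanced as possible, and is at most (1 − 1/r) · n^2/2. For r = 7, n = 111: the density bound is (6/7) · 12321/2 = 36963/7 ≈ 5280.4286. The integer-valued extremum is e(T(111, 7)) = 5280, which is strictly less than the density bound 36963/7 since 7 ∤ 111 (the parts of T(111, 7) cannot all be equal).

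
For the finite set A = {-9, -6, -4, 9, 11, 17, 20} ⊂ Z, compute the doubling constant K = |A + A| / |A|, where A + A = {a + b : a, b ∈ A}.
K = |A + A| / |A| = 26/7

Enumerate A + A = {a + b : a, b ∈ A}. With |A| = 7, there are |A|^2 = 49 ordered sum pairs; collecting distinct values, A + A = {-18, -15, -13, -12, -10, -8, 0, 2, 3, 5, 7, 8, 11, 13, 14, 16, 18, 20, 22, 26, 28, 29, 31, 34, 37, 40}, so |A + A| = 26. Thus K = 26/7. For comparison, the minimum possible |A + A| over all 7-element sets is 2·7 − 1 = 13 (so min K = 13/7), attained only by arithmetic progressions.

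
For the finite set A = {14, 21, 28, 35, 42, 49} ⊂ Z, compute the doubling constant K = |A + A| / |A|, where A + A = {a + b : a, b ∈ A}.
K = |A + A| / |A| = 11/6

Enumerate A + A = {a + b : a, b ∈ A}. With |A| = 6, there are |A|^2 = 36 ordered sum pairs; collecting distinct values, A + A = {28, 35, 42, 49, 56, 63, 70, 77, 84, 91, 98}, so |A + A| = 11. Thus K = 11/6. Here |A + A| = 2|A| − 1 = 11, the minimum possible — so K = 11/6 is minimal, which holds iff A is an arithmetic progression.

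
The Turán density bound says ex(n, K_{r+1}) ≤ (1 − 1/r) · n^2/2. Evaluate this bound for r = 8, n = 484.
Turán density bound = (7/8) · 484^2/2 = 102487

Turán's theorem: ex(n, K_{r+1}) is achieved by the complete r-partite Turán graph T(n, r) with parts as balanced as possible, and is at most (1 − 1/r) · n^2/2. For r = 8, n = 484: the density bound is (7/8) · 234256/2 = 102487. The integer-valued extremum is e(T(484, 8)) = 102486, which is strictly less than the density bound 102487 since 8 ∤ 484 (the parts of T(484, 8) cannot all be equal).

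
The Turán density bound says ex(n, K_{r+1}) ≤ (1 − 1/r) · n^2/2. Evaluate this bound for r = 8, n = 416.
Turán density bound = (7/8) · 416^2/2 = 75712

Turán's theorem: ex(n, K_{r+1}) is achieved by the complete r-partite Turán graph T(n, r) with parts as balanced as possible, and is at most (1 − 1/r) · n^2/2. For r = 8, n = 416: the density bound is (7/8) · 173056/2 = 75712. Since 8 ∣ 416, the Turán graph T(416, 8) has parts of equal size 52, and its edge count e(T(416, 8)) = 75712 attains the density bound exactly.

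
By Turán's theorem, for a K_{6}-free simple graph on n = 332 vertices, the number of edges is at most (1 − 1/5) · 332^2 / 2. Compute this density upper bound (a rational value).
Turán density bound = (4/5) · 332^2/2 = 220448/5 ≈ 44089.6

Turán's theorem: ex(n, K_{r+1}) is achieved by the complete r-partite Turán graph T(n, r) with parts as balanced as possible, and is at most (1 − 1/r) · n^2/2. For r = 5, n = 332: the density bound is (4/5) · 110224/2 = 220448/5 ≈ 44089.6. The integer-valued extremum is e(T(332, 5)) = 44089, which is strictly less than the density bound 220448/5 since 5 ∤ 332 (the parts of T(332, 5) cannot all be equal).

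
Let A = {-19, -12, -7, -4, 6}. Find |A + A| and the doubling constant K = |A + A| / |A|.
K = |A + A| / |A| = 15/5 = 3

Enumerate A + A = {a + b : a, b ∈ A}. With |A| = 5, there are |A|^2 = 25 ordered sum pairs; collecting distinct values, A + A = {-38, -31, -26, -24, -23, -19, -16, -14, -13, -11, -8, -6, -1, 2, 12}, so |A + A| = 15. Thus K = 15/5 = 3. For comparison, the minimum possible |A + A| over all 5-element sets is 2·5 − 1 = 9 (so min K = 9/5), attained only by arithmetic progressions.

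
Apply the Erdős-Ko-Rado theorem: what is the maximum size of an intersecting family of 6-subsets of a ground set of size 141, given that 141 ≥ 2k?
max |F| = C(140, 5) = 416965528

Erdős-Ko-Rado (1961): when n ≥ 2k, max |F| = C(n−1, k−1). The bound is attained by the star {A : i ∈ A} for any fixed i ∈ [n]. Here C(141−1, 6−1) = C(140, 5) = 416965528.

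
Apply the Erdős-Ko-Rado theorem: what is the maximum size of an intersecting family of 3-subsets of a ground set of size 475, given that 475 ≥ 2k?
max |F| = C(474, 2) = 112101

Erdős-Ko-Rado (1961): when n ≥ 2k, max |F| = C(n−1, k−1). The bound is attained by the star {A : i ∈ A} for any fixed i ∈ [n]. Here C(475−1, 3−1) = C(474, 2) = 112101.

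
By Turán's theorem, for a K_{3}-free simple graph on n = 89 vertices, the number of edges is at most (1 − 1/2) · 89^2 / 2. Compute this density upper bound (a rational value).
Turán density bound = (1/2) · 89^2/2 = 7921/4 ≈ 1980.25

Turán's theorem: ex(n, K_{r+1}) is achieved by the complete r-partite Turán graph T(n, r) with parts as balanced as possible, and is at most (1 − 1/r) · n^2/2. For r = 2, n = 89: the density bound is (1/2) · 7921/2 = 7921/4 ≈ 1980.25. The integer-valued extremum is e(T(89, 2)) = 1980, which is strictly less than the density bound 7921/4 since 2 ∤ 89 (the parts of T(89, 2) cannot all be equal).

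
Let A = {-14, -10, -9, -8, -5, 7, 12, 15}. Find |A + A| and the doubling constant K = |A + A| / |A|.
K = |A + A| / |A| = 31/8

Enumerate A + A = {a + b : a, b ∈ A}. With |A| = 8, there are |A|^2 = 64 ordered sum pairs; collecting distinct values, A + A = {-28, -24, -23, -22, -20, -19, -18, -17, -16, -15, -14, -13, -10, -7, -3, -2, -1, 1, 2, 3, 4, 5, 6, 7, 10, 14, 19, 22, 24, 27, 30}, so |A + A| = 31. Thus K = 31/8. For comparison, the minimum possible |A + A| over all 8-element sets is 2·8 − 1 = 15 (so min K = 15/8), attained only by arithmetic progressions.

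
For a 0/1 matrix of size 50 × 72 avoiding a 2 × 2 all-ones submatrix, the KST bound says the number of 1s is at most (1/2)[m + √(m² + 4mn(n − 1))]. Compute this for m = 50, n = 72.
z(50, 72; 2, 2) ≤ (1/2)[50 + √(50² + 4·50·72·71)] = (1/2)[50 + √1024900] = 531.1867

Kővári–Sós–Turán: let r_1, ..., r_50 be the row sums and z = Σ r_i the total number of 1s. Each pair of columns can share at most one row with both entries 1 (else a 2×2 all-ones block appears), so Σ_i C(r_i, 2) ≤ C(72, 2) = 2556. By convexity Σ_i C(r_i, 2) ≥ 50·C(z/50, 2) = z(z − 50)/(2·50), giving z² − 50z − 50·72·71 ≤ 0 and hence z ≤ (1/2)[50 + √(2500 + 4·255600)] = (1/2)[50 + √1024900] ≈ (1/2)(50 + 1012.3734) = 531.1867.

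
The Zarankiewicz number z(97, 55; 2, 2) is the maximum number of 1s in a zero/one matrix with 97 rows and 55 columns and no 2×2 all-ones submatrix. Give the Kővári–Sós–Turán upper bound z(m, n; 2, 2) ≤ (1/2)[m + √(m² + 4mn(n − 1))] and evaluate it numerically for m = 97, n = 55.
z(97, 55; 2, 2) ≤ (1/2)[97 + √(97² + 4·97·55·54)] = (1/2)[97 + √1161769] = 587.4269

Kővári–Sós–Turán: let r_1, ..., r_97 be the row sums and z = Σ r_i the total number of 1s. Each pair of columns can share at most one row with both entries 1 (else a 2×2 all-ones block appears), so Σ_i C(r_i, 2) ≤ C(55, 2) = 1485. By convexity Σ_i C(r_i, 2) ≥ 97·C(z/97, 2) = z(z − 97)/(2·97), giving z² − 97z − 97·55·54 ≤ 0 and hence z ≤ (1/2)[97 + √(9409 + 4·288090)] = (1/2)[97 + √1161769] ≈ (1/2)(97 + 1077.8539) = 587.4269.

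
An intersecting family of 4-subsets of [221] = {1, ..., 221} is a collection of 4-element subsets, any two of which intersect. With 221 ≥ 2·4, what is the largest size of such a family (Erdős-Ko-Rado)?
max |F| = C(220, 3) = 1750540

The Erdős-Ko-Rado theorem states: for n ≥ 2k, an intersecting family of k-subsets of an n-element set has size at most C(n − 1, k − 1), with equality for 'star' families {A ⊆ [n] : |A| = k, i ∈ A} (fix an element i). For n = 221, k = 4: C(220, 3) = 1750540.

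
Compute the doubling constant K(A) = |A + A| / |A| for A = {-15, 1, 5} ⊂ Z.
K = |A + A| / |A| = 6/3 = 2

Enumerate A + A = {a + b : a, b ∈ A}. With |A| = 3, there are |A|^2 = 9 ordered sum pairs; collecting distinct values, A + A = {-30, -14, -10, 2, 6, 10}, so |A + A| = 6. Thus K = 6/3 = 2. For comparison, the minimum possible |A + A| over all 3-element sets is 2·3 − 1 = 5 (so min K = 5/3), attained only by arithmetic progressions.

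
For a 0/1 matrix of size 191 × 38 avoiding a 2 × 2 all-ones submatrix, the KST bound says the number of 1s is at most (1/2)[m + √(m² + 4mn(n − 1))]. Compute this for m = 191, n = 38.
z(191, 38; 2, 2) ≤ (1/2)[191 + √(191² + 4·191·38·37)] = (1/2)[191 + √1110665] = 622.4405

Kővári–Sós–Turán: let r_1, ..., r_191 be the row sums and z = Σ r_i the total number of 1s. Each pair of columns can share at most one row with both entries 1 (else a 2×2 all-ones block appears), so Σ_i C(r_i, 2) ≤ C(38, 2) = 703. By convexity Σ_i C(r_i, 2) ≥ 191·C(z/191, 2) = z(z − 191)/(2·191), giving z² − 191z − 191·38·37 ≤ 0 and hence z ≤ (1/2)[191 + √(36481 + 4·268546)] = (1/2)[191 + √1110665] ≈ (1/2)(191 + 1053.8809) = 622.4405.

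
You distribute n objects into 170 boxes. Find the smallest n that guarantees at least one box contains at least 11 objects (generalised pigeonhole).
n = (11 − 1)·170 + 1 = 1701

By the generalised pigeonhole principle, to guarantee some box contains ≥ r objects we need more than (r − 1) · k objects total. Threshold: n = (r − 1) · k + 1. With r = 11 and k = 170: n = 10 · 170 + 1 = 1700 + 1 = 1701. For n = 1700 = 10 · 170, we can put exactly 10 objects in every box, avoiding 11 in any single one — so 1701 is tight.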